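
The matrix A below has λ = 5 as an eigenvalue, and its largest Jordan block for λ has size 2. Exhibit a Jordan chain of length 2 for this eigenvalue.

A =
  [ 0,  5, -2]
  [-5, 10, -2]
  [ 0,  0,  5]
A Jordan chain for λ = 5 of length 2:
v_1 = (-5, -5, 0)ᵀ
v_2 = (1, 0, 0)ᵀ

Let N = A − (5)·I. We want v_2 with N^2 v_2 = 0 but N^1 v_2 ≠ 0; then v_{j-1} := N · v_j for j = 2, …, 2.

Pick v_2 = (1, 0, 0)ᵀ.
Then v_1 = N · v_2 = (-5, -5, 0)ᵀ.

Sanity check: (A − (5)·I) v_1 = (0, 0, 0)ᵀ = 0. ✓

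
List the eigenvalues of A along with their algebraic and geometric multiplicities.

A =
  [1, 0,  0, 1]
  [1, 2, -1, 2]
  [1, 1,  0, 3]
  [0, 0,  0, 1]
λ = 1: alg = 4, geom = 2

Step 1 — factor the characteristic polynomial to read off the algebraic multiplicities:
  χ_A(x) = (x - 1)^4

Step 2 — compute geometric multiplicities via the rank-nullity identity g(λ) = n − rank(A − λI):
  rank(A − (1)·I) = 2, so dim ker(A − (1)·I) = n − 2 = 2

Summary:
  λ = 1: algebraic multiplicity = 4, geometric multiplicity = 2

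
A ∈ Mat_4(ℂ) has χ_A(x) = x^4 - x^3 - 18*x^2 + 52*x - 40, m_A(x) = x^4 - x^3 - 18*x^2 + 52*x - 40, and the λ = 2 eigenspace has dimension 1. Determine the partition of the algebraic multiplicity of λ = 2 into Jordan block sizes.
Block sizes for λ = 2: [3]

Step 1 — from the characteristic polynomial, algebraic multiplicity of λ = 2 is 3. From dim ker(A − (2)·I) = 1, there are exactly 1 Jordan blocks for λ = 2.
Step 2 — from the minimal polynomial, the factor (x − 2)^3 tells us the largest block for λ = 2 has size 3.
Step 3 — with total size 3, 1 blocks, and largest block 3, the block sizes (in nonincreasing order) are [3].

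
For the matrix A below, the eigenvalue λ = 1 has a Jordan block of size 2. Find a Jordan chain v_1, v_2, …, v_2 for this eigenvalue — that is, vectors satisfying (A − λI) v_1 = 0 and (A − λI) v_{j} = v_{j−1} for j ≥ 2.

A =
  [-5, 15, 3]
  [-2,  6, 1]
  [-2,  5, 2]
A Jordan chain for λ = 1 of length 2:
v_1 = (-6, -2, -2)ᵀ
v_2 = (1, 0, 0)ᵀ

Let N = A − (1)·I. We want v_2 with N^2 v_2 = 0 but N^1 v_2 ≠ 0; then v_{j-1} := N · v_j for j = 2, …, 2.

Pick v_2 = (1, 0, 0)ᵀ.
Then v_1 = N · v_2 = (-6, -2, -2)ᵀ.

Sanity check: (A − (1)·I) v_1 = (0, 0, 0)ᵀ = 0. ✓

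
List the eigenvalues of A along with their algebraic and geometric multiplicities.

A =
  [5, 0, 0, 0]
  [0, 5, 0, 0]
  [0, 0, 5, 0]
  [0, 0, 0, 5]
λ = 5: alg = 4, geom = 4

Step 1 — factor the characteristic polynomial to read off the algebraic multiplicities:
  χ_A(x) = (x - 5)^4

Step 2 — compute geometric multiplicities via the rank-nullity identity g(λ) = n − rank(A − λI):
  rank(A − (5)·I) = 0, so dim ker(A − (5)·I) = n − 0 = 4

Summary:
  λ = 5: algebraic multiplicity = 4, geometric multiplicity = 4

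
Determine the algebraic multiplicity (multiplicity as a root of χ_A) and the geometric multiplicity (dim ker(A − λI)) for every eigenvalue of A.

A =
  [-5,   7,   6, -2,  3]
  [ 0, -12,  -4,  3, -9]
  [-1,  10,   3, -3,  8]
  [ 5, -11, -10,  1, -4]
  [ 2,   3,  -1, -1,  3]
λ = -2: alg = 5, geom = 2

Step 1 — factor the characteristic polynomial to read off the algebraic multiplicities:
  χ_A(x) = (x + 2)^5

Step 2 — compute geometric multiplicities via the rank-nullity identity g(λ) = n − rank(A − λI):
  rank(A − (-2)·I) = 3, so dim ker(A − (-2)·I) = n − 3 = 2

Summary:
  λ = -2: algebraic multiplicity = 5, geometric multiplicity = 2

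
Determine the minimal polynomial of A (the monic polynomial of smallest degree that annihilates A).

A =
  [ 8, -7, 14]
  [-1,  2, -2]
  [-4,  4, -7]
x^2 - 2*x + 1

The characteristic polynomial is χ_A(x) = (x - 1)^3, so the eigenvalues are known. The minimal polynomial is
  m_A(x) = Π_λ (x − λ)^{k_λ}
where k_λ is the size of the *largest* Jordan block for λ (equivalently, the smallest k with (A − λI)^k v = 0 for every generalised eigenvector v of λ).

  λ = 1: largest Jordan block has size 2, contributing (x − 1)^2

So m_A(x) = (x - 1)^2 = x^2 - 2*x + 1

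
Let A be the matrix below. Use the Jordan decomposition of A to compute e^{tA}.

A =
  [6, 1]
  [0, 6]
e^{tA} =
  [exp(6*t), t*exp(6*t)]
  [0, exp(6*t)]

Strategy: write A = P · J · P⁻¹ where J is a Jordan canonical form, so e^{tA} = P · e^{tJ} · P⁻¹, and e^{tJ} can be computed block-by-block.

A has Jordan form
J =
  [6, 1]
  [0, 6]
(up to reordering of blocks).

Per-block formulas:
  For a 2×2 Jordan block J_2(6): exp(t · J_2(6)) = e^(6t)·(I + t·N), where N is the 2×2 nilpotent shift.

After assembling e^{tJ} and conjugating by P, we get:

e^{tA} =
  [exp(6*t), t*exp(6*t)]
  [0, exp(6*t)]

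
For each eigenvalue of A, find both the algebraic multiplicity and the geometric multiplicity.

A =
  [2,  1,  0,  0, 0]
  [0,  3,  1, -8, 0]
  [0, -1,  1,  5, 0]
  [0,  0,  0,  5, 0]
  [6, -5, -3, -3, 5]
λ = 2: alg = 3, geom = 1; λ = 5: alg = 2, geom = 2

Step 1 — factor the characteristic polynomial to read off the algebraic multiplicities:
  χ_A(x) = (x - 5)^2*(x - 2)^3

Step 2 — compute geometric multiplicities via the rank-nullity identity g(λ) = n − rank(A − λI):
  rank(A − (2)·I) = 4, so dim ker(A − (2)·I) = n − 4 = 1
  rank(A − (5)·I) = 3, so dim ker(A − (5)·I) = n − 3 = 2

Summary:
  λ = 2: algebraic multiplicity = 3, geometric multiplicity = 1
  λ = 5: algebraic multiplicity = 2, geometric multiplicity = 2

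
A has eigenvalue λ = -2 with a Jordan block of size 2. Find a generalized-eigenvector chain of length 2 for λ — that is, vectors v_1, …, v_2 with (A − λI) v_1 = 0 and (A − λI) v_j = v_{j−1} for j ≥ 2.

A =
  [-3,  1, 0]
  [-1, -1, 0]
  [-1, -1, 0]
A Jordan chain for λ = -2 of length 2:
v_1 = (-1, -1, -1)ᵀ
v_2 = (1, 0, 0)ᵀ

Let N = A − (-2)·I. We want v_2 with N^2 v_2 = 0 but N^1 v_2 ≠ 0; then v_{j-1} := N · v_j for j = 2, …, 2.

Pick v_2 = (1, 0, 0)ᵀ.
Then v_1 = N · v_2 = (-1, -1, -1)ᵀ.

Sanity check: (A − (-2)·I) v_1 = (0, 0, 0)ᵀ = 0. ✓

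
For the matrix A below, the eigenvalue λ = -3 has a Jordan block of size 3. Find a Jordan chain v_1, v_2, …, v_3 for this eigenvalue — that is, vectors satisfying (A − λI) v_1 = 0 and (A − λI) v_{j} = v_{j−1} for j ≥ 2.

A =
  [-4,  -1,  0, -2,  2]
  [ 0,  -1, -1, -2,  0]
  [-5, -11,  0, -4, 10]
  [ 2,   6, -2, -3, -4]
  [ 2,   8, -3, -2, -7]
A Jordan chain for λ = -3 of length 3:
v_1 = (1, 1, 2, 0, 1)ᵀ
v_2 = (-1, 0, -5, 2, 2)ᵀ
v_3 = (1, 0, 0, 0, 0)ᵀ

Let N = A − (-3)·I. We want v_3 with N^3 v_3 = 0 but N^2 v_3 ≠ 0; then v_{j-1} := N · v_j for j = 3, …, 2.

Pick v_3 = (1, 0, 0, 0, 0)ᵀ.
Then v_2 = N · v_3 = (-1, 0, -5, 2, 2)ᵀ.
Then v_1 = N · v_2 = (1, 1, 2, 0, 1)ᵀ.

Sanity check: (A − (-3)·I) v_1 = (0, 0, 0, 0, 0)ᵀ = 0. ✓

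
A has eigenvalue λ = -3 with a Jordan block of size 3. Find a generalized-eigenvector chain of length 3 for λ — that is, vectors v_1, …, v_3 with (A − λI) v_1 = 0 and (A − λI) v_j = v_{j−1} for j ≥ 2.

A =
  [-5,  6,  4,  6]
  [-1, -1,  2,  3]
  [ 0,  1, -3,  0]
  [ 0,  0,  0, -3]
A Jordan chain for λ = -3 of length 3:
v_1 = (-2, 0, -1, 0)ᵀ
v_2 = (-2, -1, 0, 0)ᵀ
v_3 = (1, 0, 0, 0)ᵀ

Let N = A − (-3)·I. We want v_3 with N^3 v_3 = 0 but N^2 v_3 ≠ 0; then v_{j-1} := N · v_j for j = 3, …, 2.

Pick v_3 = (1, 0, 0, 0)ᵀ.
Then v_2 = N · v_3 = (-2, -1, 0, 0)ᵀ.
Then v_1 = N · v_2 = (-2, 0, -1, 0)ᵀ.

Sanity check: (A − (-3)·I) v_1 = (0, 0, 0, 0)ᵀ = 0. ✓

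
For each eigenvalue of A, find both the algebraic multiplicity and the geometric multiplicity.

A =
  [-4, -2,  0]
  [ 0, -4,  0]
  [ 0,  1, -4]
λ = -4: alg = 3, geom = 2

Step 1 — factor the characteristic polynomial to read off the algebraic multiplicities:
  χ_A(x) = (x + 4)^3

Step 2 — compute geometric multiplicities via the rank-nullity identity g(λ) = n − rank(A − λI):
  rank(A − (-4)·I) = 1, so dim ker(A − (-4)·I) = n − 1 = 2

Summary:
  λ = -4: algebraic multiplicity = 3, geometric multiplicity = 2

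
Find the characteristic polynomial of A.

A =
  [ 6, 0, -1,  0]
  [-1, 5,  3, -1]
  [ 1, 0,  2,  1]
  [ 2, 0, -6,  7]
x^4 - 20*x^3 + 150*x^2 - 500*x + 625

Expanding det(x·I − A) (e.g. by cofactor expansion or by noting that A is similar to its Jordan form J, which has the same characteristic polynomial as A) gives
  χ_A(x) = x^4 - 20*x^3 + 150*x^2 - 500*x + 625
which factors as (x - 5)^4. The eigenvalues (with algebraic multiplicities) are λ = 5 with multiplicity 4.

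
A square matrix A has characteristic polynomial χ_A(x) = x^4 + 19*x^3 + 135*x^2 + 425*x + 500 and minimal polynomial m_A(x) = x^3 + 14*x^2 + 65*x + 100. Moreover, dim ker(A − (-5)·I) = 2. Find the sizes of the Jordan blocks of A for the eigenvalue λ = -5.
Block sizes for λ = -5: [2, 1]

Step 1 — from the characteristic polynomial, algebraic multiplicity of λ = -5 is 3. From dim ker(A − (-5)·I) = 2, there are exactly 2 Jordan blocks for λ = -5.
Step 2 — from the minimal polynomial, the factor (x + 5)^2 tells us the largest block for λ = -5 has size 2.
Step 3 — with total size 3, 2 blocks, and largest block 2, the block sizes (in nonincreasing order) are [2, 1].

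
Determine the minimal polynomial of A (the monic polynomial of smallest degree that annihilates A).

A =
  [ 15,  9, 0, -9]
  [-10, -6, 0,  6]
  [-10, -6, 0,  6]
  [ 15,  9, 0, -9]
x^2

The characteristic polynomial is χ_A(x) = x^4, so the eigenvalues are known. The minimal polynomial is
  m_A(x) = Π_λ (x − λ)^{k_λ}
where k_λ is the size of the *largest* Jordan block for λ (equivalently, the smallest k with (A − λI)^k v = 0 for every generalised eigenvector v of λ).

  λ = 0: largest Jordan block has size 2, contributing (x − 0)^2

So m_A(x) = x^2 = x^2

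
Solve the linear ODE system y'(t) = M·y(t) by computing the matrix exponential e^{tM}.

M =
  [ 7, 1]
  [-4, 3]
e^{tM} =
  [2*t*exp(5*t) + exp(5*t), t*exp(5*t)]
  [-4*t*exp(5*t), -2*t*exp(5*t) + exp(5*t)]

Strategy: write M = P · J · P⁻¹ where J is a Jordan canonical form, so e^{tM} = P · e^{tJ} · P⁻¹, and e^{tJ} can be computed block-by-block.

M has Jordan form
J =
  [5, 1]
  [0, 5]
(up to reordering of blocks).

Per-block formulas:
  For a 2×2 Jordan block J_2(5): exp(t · J_2(5)) = e^(5t)·(I + t·N), where N is the 2×2 nilpotent shift.

After assembling e^{tJ} and conjugating by P, we get:

e^{tM} =
  [2*t*exp(5*t) + exp(5*t), t*exp(5*t)]
  [-4*t*exp(5*t), -2*t*exp(5*t) + exp(5*t)]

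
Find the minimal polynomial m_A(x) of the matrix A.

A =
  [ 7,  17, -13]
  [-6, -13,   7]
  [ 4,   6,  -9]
x^3 + 15*x^2 + 75*x + 125

The characteristic polynomial is χ_A(x) = (x + 5)^3, so the eigenvalues are known. The minimal polynomial is
  m_A(x) = Π_λ (x − λ)^{k_λ}
where k_λ is the size of the *largest* Jordan block for λ (equivalently, the smallest k with (A − λI)^k v = 0 for every generalised eigenvector v of λ).

  λ = -5: largest Jordan block has size 3, contributing (x + 5)^3

So m_A(x) = (x + 5)^3 = x^3 + 15*x^2 + 75*x + 125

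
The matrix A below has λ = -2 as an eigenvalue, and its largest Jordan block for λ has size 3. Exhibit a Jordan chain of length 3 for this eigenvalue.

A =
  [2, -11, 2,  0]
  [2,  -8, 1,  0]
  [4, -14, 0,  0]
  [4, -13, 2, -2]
A Jordan chain for λ = -2 of length 3:
v_1 = (2, 0, -4, -2)ᵀ
v_2 = (4, 2, 4, 4)ᵀ
v_3 = (1, 0, 0, 0)ᵀ

Let N = A − (-2)·I. We want v_3 with N^3 v_3 = 0 but N^2 v_3 ≠ 0; then v_{j-1} := N · v_j for j = 3, …, 2.

Pick v_3 = (1, 0, 0, 0)ᵀ.
Then v_2 = N · v_3 = (4, 2, 4, 4)ᵀ.
Then v_1 = N · v_2 = (2, 0, -4, -2)ᵀ.

Sanity check: (A − (-2)·I) v_1 = (0, 0, 0, 0)ᵀ = 0. ✓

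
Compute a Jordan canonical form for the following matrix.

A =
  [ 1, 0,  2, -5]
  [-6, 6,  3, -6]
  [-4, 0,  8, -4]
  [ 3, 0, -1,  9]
J_3(6) ⊕ J_1(6)

The characteristic polynomial is
  det(x·I − A) = x^4 - 24*x^3 + 216*x^2 - 864*x + 1296 = (x - 6)^4

Eigenvalues and multiplicities (the geometric multiplicity of λ is n − rank(A − λI), which equals the number of Jordan blocks for λ):
  λ = 6: algebraic multiplicity = 4, geometric multiplicity = 2

Determining the block sizes for each eigenvalue:
  λ = 6: with am = 4 and gm = 2, the partition is not yet determined (e.g. several partitions of 4 into 2 parts exist). Let N = A − (6)·I. Computing rank(N^1) = 2, rank(N^2) = 1, rank(N^3) = 0; the number of blocks of size ≥ j is rank(N^{j−1}) − rank(N^j), giving [2, 1, 1]. So we have 1 block(s) of size 3, 1 block(s) of size 1 → block sizes [3, 1]

Assembling the blocks gives a Jordan form
J =
  [6, 1, 0, 0]
  [0, 6, 1, 0]
  [0, 0, 6, 0]
  [0, 0, 0, 6]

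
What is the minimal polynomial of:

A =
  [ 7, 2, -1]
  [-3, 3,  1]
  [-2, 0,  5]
x^3 - 15*x^2 + 75*x - 125

The characteristic polynomial is χ_A(x) = (x - 5)^3, so the eigenvalues are known. The minimal polynomial is
  m_A(x) = Π_λ (x − λ)^{k_λ}
where k_λ is the size of the *largest* Jordan block for λ (equivalently, the smallest k with (A − λI)^k v = 0 for every generalised eigenvector v of λ).

  λ = 5: largest Jordan block has size 3, contributing (x − 5)^3

So m_A(x) = (x - 5)^3 = x^3 - 15*x^2 + 75*x - 125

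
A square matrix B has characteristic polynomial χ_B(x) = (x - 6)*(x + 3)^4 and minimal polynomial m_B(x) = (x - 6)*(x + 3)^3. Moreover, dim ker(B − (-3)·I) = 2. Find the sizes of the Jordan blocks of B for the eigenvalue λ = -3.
Block sizes for λ = -3: [3, 1]

Step 1 — from the characteristic polynomial, algebraic multiplicity of λ = -3 is 4. From dim ker(B − (-3)·I) = 2, there are exactly 2 Jordan blocks for λ = -3.
Step 2 — from the minimal polynomial, the factor (x + 3)^3 tells us the largest block for λ = -3 has size 3.
Step 3 — with total size 4, 2 blocks, and largest block 3, the block sizes (in nonincreasing order) are [3, 1].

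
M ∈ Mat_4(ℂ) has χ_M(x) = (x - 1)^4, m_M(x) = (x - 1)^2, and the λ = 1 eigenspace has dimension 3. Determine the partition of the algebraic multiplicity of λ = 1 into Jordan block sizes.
Block sizes for λ = 1: [2, 1, 1]

Step 1 — from the characteristic polynomial, algebraic multiplicity of λ = 1 is 4. From dim ker(M − (1)·I) = 3, there are exactly 3 Jordan blocks for λ = 1.
Step 2 — from the minimal polynomial, the factor (x − 1)^2 tells us the largest block for λ = 1 has size 2.
Step 3 — with total size 4, 3 blocks, and largest block 2, the block sizes (in nonincreasing order) are [2, 1, 1].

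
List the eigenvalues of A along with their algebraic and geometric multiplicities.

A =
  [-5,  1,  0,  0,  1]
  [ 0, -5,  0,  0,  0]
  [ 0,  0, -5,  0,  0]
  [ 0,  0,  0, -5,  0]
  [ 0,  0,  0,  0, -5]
λ = -5: alg = 5, geom = 4

Step 1 — factor the characteristic polynomial to read off the algebraic multiplicities:
  χ_A(x) = (x + 5)^5

Step 2 — compute geometric multiplicities via the rank-nullity identity g(λ) = n − rank(A − λI):
  rank(A − (-5)·I) = 1, so dim ker(A − (-5)·I) = n − 1 = 4

Summary:
  λ = -5: algebraic multiplicity = 5, geometric multiplicity = 4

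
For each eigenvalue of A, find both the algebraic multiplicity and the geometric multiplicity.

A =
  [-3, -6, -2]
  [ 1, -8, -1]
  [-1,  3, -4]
λ = -5: alg = 3, geom = 2

Step 1 — factor the characteristic polynomial to read off the algebraic multiplicities:
  χ_A(x) = (x + 5)^3

Step 2 — compute geometric multiplicities via the rank-nullity identity g(λ) = n − rank(A − λI):
  rank(A − (-5)·I) = 1, so dim ker(A − (-5)·I) = n − 1 = 2

Summary:
  λ = -5: algebraic multiplicity = 3, geometric multiplicity = 2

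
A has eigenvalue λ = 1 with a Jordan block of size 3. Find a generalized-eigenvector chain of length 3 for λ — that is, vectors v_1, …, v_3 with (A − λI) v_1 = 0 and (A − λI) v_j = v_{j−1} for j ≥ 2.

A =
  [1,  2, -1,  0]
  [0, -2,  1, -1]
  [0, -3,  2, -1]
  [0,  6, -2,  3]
A Jordan chain for λ = 1 of length 3:
v_1 = (-3, 0, 0, 0)ᵀ
v_2 = (2, -3, -3, 6)ᵀ
v_3 = (0, 1, 0, 0)ᵀ

Let N = A − (1)·I. We want v_3 with N^3 v_3 = 0 but N^2 v_3 ≠ 0; then v_{j-1} := N · v_j for j = 3, …, 2.

Pick v_3 = (0, 1, 0, 0)ᵀ.
Then v_2 = N · v_3 = (2, -3, -3, 6)ᵀ.
Then v_1 = N · v_2 = (-3, 0, 0, 0)ᵀ.

Sanity check: (A − (1)·I) v_1 = (0, 0, 0, 0)ᵀ = 0. ✓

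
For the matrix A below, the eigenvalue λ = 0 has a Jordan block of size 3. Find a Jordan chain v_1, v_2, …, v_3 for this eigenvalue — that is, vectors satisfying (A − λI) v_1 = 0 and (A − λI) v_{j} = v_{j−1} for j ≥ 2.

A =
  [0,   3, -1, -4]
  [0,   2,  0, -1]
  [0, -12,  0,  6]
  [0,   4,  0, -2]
A Jordan chain for λ = 0 of length 3:
v_1 = (2, 0, 0, 0)ᵀ
v_2 = (3, 2, -12, 4)ᵀ
v_3 = (0, 1, 0, 0)ᵀ

Let N = A − (0)·I. We want v_3 with N^3 v_3 = 0 but N^2 v_3 ≠ 0; then v_{j-1} := N · v_j for j = 3, …, 2.

Pick v_3 = (0, 1, 0, 0)ᵀ.
Then v_2 = N · v_3 = (3, 2, -12, 4)ᵀ.
Then v_1 = N · v_2 = (2, 0, 0, 0)ᵀ.

Sanity check: (A − (0)·I) v_1 = (0, 0, 0, 0)ᵀ = 0. ✓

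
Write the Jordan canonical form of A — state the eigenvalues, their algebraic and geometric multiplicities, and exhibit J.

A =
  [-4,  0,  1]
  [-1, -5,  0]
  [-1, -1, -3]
J_3(-4)

The characteristic polynomial is
  det(x·I − A) = x^3 + 12*x^2 + 48*x + 64 = (x + 4)^3

Eigenvalues and multiplicities (the geometric multiplicity of λ is n − rank(A − λI), which equals the number of Jordan blocks for λ):
  λ = -4: algebraic multiplicity = 3, geometric multiplicity = 1

Determining the block sizes for each eigenvalue:
  λ = -4: one block (gm = 1), so the single block has size am = 3 → block sizes [3]

Assembling the blocks gives a Jordan form
J =
  [-4,  1,  0]
  [ 0, -4,  1]
  [ 0,  0, -4]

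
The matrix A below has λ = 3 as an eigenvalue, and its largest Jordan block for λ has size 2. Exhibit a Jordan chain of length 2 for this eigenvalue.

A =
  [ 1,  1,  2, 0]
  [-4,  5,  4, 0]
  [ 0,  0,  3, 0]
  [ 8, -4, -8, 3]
A Jordan chain for λ = 3 of length 2:
v_1 = (-2, -4, 0, 8)ᵀ
v_2 = (1, 0, 0, 0)ᵀ

Let N = A − (3)·I. We want v_2 with N^2 v_2 = 0 but N^1 v_2 ≠ 0; then v_{j-1} := N · v_j for j = 2, …, 2.

Pick v_2 = (1, 0, 0, 0)ᵀ.
Then v_1 = N · v_2 = (-2, -4, 0, 8)ᵀ.

Sanity check: (A − (3)·I) v_1 = (0, 0, 0, 0)ᵀ = 0. ✓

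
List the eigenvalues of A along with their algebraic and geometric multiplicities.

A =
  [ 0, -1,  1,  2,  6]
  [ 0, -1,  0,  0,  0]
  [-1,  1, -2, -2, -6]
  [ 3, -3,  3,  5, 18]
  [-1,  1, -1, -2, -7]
λ = -1: alg = 5, geom = 4

Step 1 — factor the characteristic polynomial to read off the algebraic multiplicities:
  χ_A(x) = (x + 1)^5

Step 2 — compute geometric multiplicities via the rank-nullity identity g(λ) = n − rank(A − λI):
  rank(A − (-1)·I) = 1, so dim ker(A − (-1)·I) = n − 1 = 4

Summary:
  λ = -1: algebraic multiplicity = 5, geometric multiplicity = 4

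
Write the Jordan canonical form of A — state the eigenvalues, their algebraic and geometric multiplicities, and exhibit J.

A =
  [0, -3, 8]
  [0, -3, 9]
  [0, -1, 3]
J_3(0)

The characteristic polynomial is
  det(x·I − A) = x^3

Eigenvalues and multiplicities (the geometric multiplicity of λ is n − rank(A − λI), which equals the number of Jordan blocks for λ):
  λ = 0: algebraic multiplicity = 3, geometric multiplicity = 1

Determining the block sizes for each eigenvalue:
  λ = 0: one block (gm = 1), so the single block has size am = 3 → block sizes [3]

Assembling the blocks gives a Jordan form
J =
  [0, 1, 0]
  [0, 0, 1]
  [0, 0, 0]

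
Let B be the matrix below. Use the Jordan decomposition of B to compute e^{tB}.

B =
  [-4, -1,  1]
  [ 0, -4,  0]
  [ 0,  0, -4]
e^{tB} =
  [exp(-4*t), -t*exp(-4*t), t*exp(-4*t)]
  [0, exp(-4*t), 0]
  [0, 0, exp(-4*t)]

Strategy: write B = P · J · P⁻¹ where J is a Jordan canonical form, so e^{tB} = P · e^{tJ} · P⁻¹, and e^{tJ} can be computed block-by-block.

B has Jordan form
J =
  [-4,  1,  0]
  [ 0, -4,  0]
  [ 0,  0, -4]
(up to reordering of blocks).

Per-block formulas:
  For a 1×1 block at λ = -4: exp(t · [-4]) = [e^(-4t)].
  For a 2×2 Jordan block J_2(-4): exp(t · J_2(-4)) = e^(-4t)·(I + t·N), where N is the 2×2 nilpotent shift.

After assembling e^{tJ} and conjugating by P, we get:

e^{tB} =
  [exp(-4*t), -t*exp(-4*t), t*exp(-4*t)]
  [0, exp(-4*t), 0]
  [0, 0, exp(-4*t)]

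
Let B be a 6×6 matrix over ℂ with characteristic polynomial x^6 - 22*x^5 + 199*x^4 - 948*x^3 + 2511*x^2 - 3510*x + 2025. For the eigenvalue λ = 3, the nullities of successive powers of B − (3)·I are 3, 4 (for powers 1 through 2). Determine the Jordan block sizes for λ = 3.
Block sizes for λ = 3: [2, 1, 1]

From the dimensions of kernels of powers, the number of Jordan blocks of size at least j is d_j − d_{j−1} where d_j = dim ker(N^j) (with d_0 = 0). Computing the differences gives [3, 1].
The number of blocks of size exactly k is (#blocks of size ≥ k) − (#blocks of size ≥ k + 1), so the partition is: 2 block(s) of size 1, 1 block(s) of size 2.
In nonincreasing order the block sizes are [2, 1, 1].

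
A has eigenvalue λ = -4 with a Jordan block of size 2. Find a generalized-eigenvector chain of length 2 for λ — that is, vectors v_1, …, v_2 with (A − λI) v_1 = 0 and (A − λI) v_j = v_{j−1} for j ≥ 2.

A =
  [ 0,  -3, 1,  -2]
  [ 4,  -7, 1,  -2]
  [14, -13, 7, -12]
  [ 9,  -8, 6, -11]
A Jordan chain for λ = -4 of length 2:
v_1 = (1, 1, 1, 1)ᵀ
v_2 = (1, 1, 0, 0)ᵀ

Let N = A − (-4)·I. We want v_2 with N^2 v_2 = 0 but N^1 v_2 ≠ 0; then v_{j-1} := N · v_j for j = 2, …, 2.

Pick v_2 = (1, 1, 0, 0)ᵀ.
Then v_1 = N · v_2 = (1, 1, 1, 1)ᵀ.

Sanity check: (A − (-4)·I) v_1 = (0, 0, 0, 0)ᵀ = 0. ✓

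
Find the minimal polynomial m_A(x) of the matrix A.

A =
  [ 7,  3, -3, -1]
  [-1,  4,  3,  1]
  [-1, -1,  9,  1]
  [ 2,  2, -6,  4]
x^3 - 18*x^2 + 108*x - 216

The characteristic polynomial is χ_A(x) = (x - 6)^4, so the eigenvalues are known. The minimal polynomial is
  m_A(x) = Π_λ (x − λ)^{k_λ}
where k_λ is the size of the *largest* Jordan block for λ (equivalently, the smallest k with (A − λI)^k v = 0 for every generalised eigenvector v of λ).

  λ = 6: largest Jordan block has size 3, contributing (x − 6)^3

So m_A(x) = (x - 6)^3 = x^3 - 18*x^2 + 108*x - 216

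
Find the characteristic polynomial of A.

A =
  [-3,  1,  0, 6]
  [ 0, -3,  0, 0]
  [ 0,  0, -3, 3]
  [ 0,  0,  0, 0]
x^4 + 9*x^3 + 27*x^2 + 27*x

Expanding det(x·I − A) (e.g. by cofactor expansion or by noting that A is similar to its Jordan form J, which has the same characteristic polynomial as A) gives
  χ_A(x) = x^4 + 9*x^3 + 27*x^2 + 27*x
which factors as x*(x + 3)^3. The eigenvalues (with algebraic multiplicities) are λ = -3 with multiplicity 3, λ = 0 with multiplicity 1.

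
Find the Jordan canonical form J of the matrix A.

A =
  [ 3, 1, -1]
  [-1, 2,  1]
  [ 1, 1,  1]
J_3(2)

The characteristic polynomial is
  det(x·I − A) = x^3 - 6*x^2 + 12*x - 8 = (x - 2)^3

Eigenvalues and multiplicities (the geometric multiplicity of λ is n − rank(A − λI), which equals the number of Jordan blocks for λ):
  λ = 2: algebraic multiplicity = 3, geometric multiplicity = 1

Determining the block sizes for each eigenvalue:
  λ = 2: one block (gm = 1), so the single block has size am = 3 → block sizes [3]

Assembling the blocks gives a Jordan form
J =
  [2, 1, 0]
  [0, 2, 1]
  [0, 0, 2]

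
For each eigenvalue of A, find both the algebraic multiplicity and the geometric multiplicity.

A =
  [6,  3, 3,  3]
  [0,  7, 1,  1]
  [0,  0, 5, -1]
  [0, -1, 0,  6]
λ = 6: alg = 4, geom = 2

Step 1 — factor the characteristic polynomial to read off the algebraic multiplicities:
  χ_A(x) = (x - 6)^4

Step 2 — compute geometric multiplicities via the rank-nullity identity g(λ) = n − rank(A − λI):
  rank(A − (6)·I) = 2, so dim ker(A − (6)·I) = n − 2 = 2

Summary:
  λ = 6: algebraic multiplicity = 4, geometric multiplicity = 2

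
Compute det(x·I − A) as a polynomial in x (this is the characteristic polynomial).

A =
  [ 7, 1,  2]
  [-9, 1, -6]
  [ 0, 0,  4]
x^3 - 12*x^2 + 48*x - 64

Expanding det(x·I − A) (e.g. by cofactor expansion or by noting that A is similar to its Jordan form J, which has the same characteristic polynomial as A) gives
  χ_A(x) = x^3 - 12*x^2 + 48*x - 64
which factors as (x - 4)^3. The eigenvalues (with algebraic multiplicities) are λ = 4 with multiplicity 3.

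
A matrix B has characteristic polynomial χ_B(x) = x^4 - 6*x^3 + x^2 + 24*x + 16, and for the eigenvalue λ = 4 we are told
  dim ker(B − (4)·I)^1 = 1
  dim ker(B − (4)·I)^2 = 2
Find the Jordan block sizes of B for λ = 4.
Block sizes for λ = 4: [2]

From the dimensions of kernels of powers, the number of Jordan blocks of size at least j is d_j − d_{j−1} where d_j = dim ker(N^j) (with d_0 = 0). Computing the differences gives [1, 1].
The number of blocks of size exactly k is (#blocks of size ≥ k) − (#blocks of size ≥ k + 1), so the partition is: 1 block(s) of size 2.
In nonincreasing order the block sizes are [2].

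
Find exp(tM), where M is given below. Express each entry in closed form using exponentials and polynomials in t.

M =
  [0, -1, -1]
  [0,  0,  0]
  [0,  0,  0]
e^{tM} =
  [1, -t, -t]
  [0, 1, 0]
  [0, 0, 1]

Strategy: write M = P · J · P⁻¹ where J is a Jordan canonical form, so e^{tM} = P · e^{tJ} · P⁻¹, and e^{tJ} can be computed block-by-block.

M has Jordan form
J =
  [0, 1, 0]
  [0, 0, 0]
  [0, 0, 0]
(up to reordering of blocks).

Per-block formulas:
  For a 2×2 Jordan block J_2(0): exp(t · J_2(0)) = e^(0t)·(I + t·N), where N is the 2×2 nilpotent shift.
  For a 1×1 block at λ = 0: exp(t · [0]) = [e^(0t)].

After assembling e^{tJ} and conjugating by P, we get:

e^{tM} =
  [1, -t, -t]
  [0, 1, 0]
  [0, 0, 1]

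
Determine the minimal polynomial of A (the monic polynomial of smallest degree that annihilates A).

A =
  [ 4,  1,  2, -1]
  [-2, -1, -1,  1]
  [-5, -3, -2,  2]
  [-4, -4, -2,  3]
x^3 - 3*x^2 + 3*x - 1

The characteristic polynomial is χ_A(x) = (x - 1)^4, so the eigenvalues are known. The minimal polynomial is
  m_A(x) = Π_λ (x − λ)^{k_λ}
where k_λ is the size of the *largest* Jordan block for λ (equivalently, the smallest k with (A − λI)^k v = 0 for every generalised eigenvector v of λ).

  λ = 1: largest Jordan block has size 3, contributing (x − 1)^3

So m_A(x) = (x - 1)^3 = x^3 - 3*x^2 + 3*x - 1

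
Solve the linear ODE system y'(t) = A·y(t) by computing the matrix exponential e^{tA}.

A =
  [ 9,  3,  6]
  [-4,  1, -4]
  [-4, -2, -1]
e^{tA} =
  [6*t*exp(3*t) + exp(3*t), 3*t*exp(3*t), 6*t*exp(3*t)]
  [-4*t*exp(3*t), -2*t*exp(3*t) + exp(3*t), -4*t*exp(3*t)]
  [-4*t*exp(3*t), -2*t*exp(3*t), -4*t*exp(3*t) + exp(3*t)]

Strategy: write A = P · J · P⁻¹ where J is a Jordan canonical form, so e^{tA} = P · e^{tJ} · P⁻¹, and e^{tJ} can be computed block-by-block.

A has Jordan form
J =
  [3, 1, 0]
  [0, 3, 0]
  [0, 0, 3]
(up to reordering of blocks).

Per-block formulas:
  For a 2×2 Jordan block J_2(3): exp(t · J_2(3)) = e^(3t)·(I + t·N), where N is the 2×2 nilpotent shift.
  For a 1×1 block at λ = 3: exp(t · [3]) = [e^(3t)].

After assembling e^{tJ} and conjugating by P, we get:

e^{tA} =
  [6*t*exp(3*t) + exp(3*t), 3*t*exp(3*t), 6*t*exp(3*t)]
  [-4*t*exp(3*t), -2*t*exp(3*t) + exp(3*t), -4*t*exp(3*t)]
  [-4*t*exp(3*t), -2*t*exp(3*t), -4*t*exp(3*t) + exp(3*t)]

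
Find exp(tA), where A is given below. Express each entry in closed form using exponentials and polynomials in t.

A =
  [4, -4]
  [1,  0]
e^{tA} =
  [2*t*exp(2*t) + exp(2*t), -4*t*exp(2*t)]
  [t*exp(2*t), -2*t*exp(2*t) + exp(2*t)]

Strategy: write A = P · J · P⁻¹ where J is a Jordan canonical form, so e^{tA} = P · e^{tJ} · P⁻¹, and e^{tJ} can be computed block-by-block.

A has Jordan form
J =
  [2, 1]
  [0, 2]
(up to reordering of blocks).

Per-block formulas:
  For a 2×2 Jordan block J_2(2): exp(t · J_2(2)) = e^(2t)·(I + t·N), where N is the 2×2 nilpotent shift.

After assembling e^{tJ} and conjugating by P, we get:

e^{tA} =
  [2*t*exp(2*t) + exp(2*t), -4*t*exp(2*t)]
  [t*exp(2*t), -2*t*exp(2*t) + exp(2*t)]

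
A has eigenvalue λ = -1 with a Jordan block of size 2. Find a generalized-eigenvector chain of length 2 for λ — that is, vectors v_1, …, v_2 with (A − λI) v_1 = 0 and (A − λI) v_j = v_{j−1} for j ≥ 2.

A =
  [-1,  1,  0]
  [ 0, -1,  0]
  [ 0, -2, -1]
A Jordan chain for λ = -1 of length 2:
v_1 = (1, 0, -2)ᵀ
v_2 = (0, 1, 0)ᵀ

Let N = A − (-1)·I. We want v_2 with N^2 v_2 = 0 but N^1 v_2 ≠ 0; then v_{j-1} := N · v_j for j = 2, …, 2.

Pick v_2 = (0, 1, 0)ᵀ.
Then v_1 = N · v_2 = (1, 0, -2)ᵀ.

Sanity check: (A − (-1)·I) v_1 = (0, 0, 0)ᵀ = 0. ✓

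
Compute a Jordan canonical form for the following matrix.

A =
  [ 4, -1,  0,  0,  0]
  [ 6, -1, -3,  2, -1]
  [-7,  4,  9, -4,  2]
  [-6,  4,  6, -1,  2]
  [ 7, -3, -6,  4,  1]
J_3(2) ⊕ J_1(3) ⊕ J_1(3)

The characteristic polynomial is
  det(x·I − A) = x^5 - 12*x^4 + 57*x^3 - 134*x^2 + 156*x - 72 = (x - 3)^2*(x - 2)^3

Eigenvalues and multiplicities (the geometric multiplicity of λ is n − rank(A − λI), which equals the number of Jordan blocks for λ):
  λ = 2: algebraic multiplicity = 3, geometric multiplicity = 1
  λ = 3: algebraic multiplicity = 2, geometric multiplicity = 2

Determining the block sizes for each eigenvalue:
  λ = 2: one block (gm = 1), so the single block has size am = 3 → block sizes [3]
  λ = 3: gm = am = 2, so every block has size 1 → block sizes [1, 1]

Assembling the blocks gives a Jordan form
J =
  [2, 1, 0, 0, 0]
  [0, 2, 1, 0, 0]
  [0, 0, 2, 0, 0]
  [0, 0, 0, 3, 0]
  [0, 0, 0, 0, 3]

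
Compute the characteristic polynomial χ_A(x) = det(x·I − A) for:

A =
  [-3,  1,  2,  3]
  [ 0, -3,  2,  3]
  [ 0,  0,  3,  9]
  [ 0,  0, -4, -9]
x^4 + 12*x^3 + 54*x^2 + 108*x + 81

Expanding det(x·I − A) (e.g. by cofactor expansion or by noting that A is similar to its Jordan form J, which has the same characteristic polynomial as A) gives
  χ_A(x) = x^4 + 12*x^3 + 54*x^2 + 108*x + 81
which factors as (x + 3)^4. The eigenvalues (with algebraic multiplicities) are λ = -3 with multiplicity 4.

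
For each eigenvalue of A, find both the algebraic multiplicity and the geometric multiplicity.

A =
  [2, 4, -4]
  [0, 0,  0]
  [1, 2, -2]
λ = 0: alg = 3, geom = 2

Step 1 — factor the characteristic polynomial to read off the algebraic multiplicities:
  χ_A(x) = x^3

Step 2 — compute geometric multiplicities via the rank-nullity identity g(λ) = n − rank(A − λI):
  rank(A − (0)·I) = 1, so dim ker(A − (0)·I) = n − 1 = 2

Summary:
  λ = 0: algebraic multiplicity = 3, geometric multiplicity = 2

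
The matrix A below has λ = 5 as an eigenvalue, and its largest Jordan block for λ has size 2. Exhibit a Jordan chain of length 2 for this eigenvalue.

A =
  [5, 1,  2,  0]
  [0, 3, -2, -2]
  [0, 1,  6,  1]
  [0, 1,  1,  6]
A Jordan chain for λ = 5 of length 2:
v_1 = (1, -2, 1, 1)ᵀ
v_2 = (0, 1, 0, 0)ᵀ

Let N = A − (5)·I. We want v_2 with N^2 v_2 = 0 but N^1 v_2 ≠ 0; then v_{j-1} := N · v_j for j = 2, …, 2.

Pick v_2 = (0, 1, 0, 0)ᵀ.
Then v_1 = N · v_2 = (1, -2, 1, 1)ᵀ.

Sanity check: (A − (5)·I) v_1 = (0, 0, 0, 0)ᵀ = 0. ✓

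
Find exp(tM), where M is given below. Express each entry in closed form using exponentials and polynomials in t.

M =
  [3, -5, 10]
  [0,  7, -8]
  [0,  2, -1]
e^{tM} =
  [exp(3*t), -5*t*exp(3*t), 10*t*exp(3*t)]
  [0, 4*t*exp(3*t) + exp(3*t), -8*t*exp(3*t)]
  [0, 2*t*exp(3*t), -4*t*exp(3*t) + exp(3*t)]

Strategy: write M = P · J · P⁻¹ where J is a Jordan canonical form, so e^{tM} = P · e^{tJ} · P⁻¹, and e^{tJ} can be computed block-by-block.

M has Jordan form
J =
  [3, 1, 0]
  [0, 3, 0]
  [0, 0, 3]
(up to reordering of blocks).

Per-block formulas:
  For a 1×1 block at λ = 3: exp(t · [3]) = [e^(3t)].
  For a 2×2 Jordan block J_2(3): exp(t · J_2(3)) = e^(3t)·(I + t·N), where N is the 2×2 nilpotent shift.

After assembling e^{tJ} and conjugating by P, we get:

e^{tM} =
  [exp(3*t), -5*t*exp(3*t), 10*t*exp(3*t)]
  [0, 4*t*exp(3*t) + exp(3*t), -8*t*exp(3*t)]
  [0, 2*t*exp(3*t), -4*t*exp(3*t) + exp(3*t)]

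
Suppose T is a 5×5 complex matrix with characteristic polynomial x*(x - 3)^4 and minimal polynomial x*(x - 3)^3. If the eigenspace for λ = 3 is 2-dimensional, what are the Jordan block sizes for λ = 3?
Block sizes for λ = 3: [3, 1]

Step 1 — from the characteristic polynomial, algebraic multiplicity of λ = 3 is 4. From dim ker(T − (3)·I) = 2, there are exactly 2 Jordan blocks for λ = 3.
Step 2 — from the minimal polynomial, the factor (x − 3)^3 tells us the largest block for λ = 3 has size 3.
Step 3 — with total size 4, 2 blocks, and largest block 3, the block sizes (in nonincreasing order) are [3, 1].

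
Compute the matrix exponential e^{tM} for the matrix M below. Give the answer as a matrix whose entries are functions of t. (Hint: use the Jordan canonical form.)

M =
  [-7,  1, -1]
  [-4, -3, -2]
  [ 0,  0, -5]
e^{tM} =
  [-2*t*exp(-5*t) + exp(-5*t), t*exp(-5*t), -t*exp(-5*t)]
  [-4*t*exp(-5*t), 2*t*exp(-5*t) + exp(-5*t), -2*t*exp(-5*t)]
  [0, 0, exp(-5*t)]

Strategy: write M = P · J · P⁻¹ where J is a Jordan canonical form, so e^{tM} = P · e^{tJ} · P⁻¹, and e^{tJ} can be computed block-by-block.

M has Jordan form
J =
  [-5,  1,  0]
  [ 0, -5,  0]
  [ 0,  0, -5]
(up to reordering of blocks).

Per-block formulas:
  For a 1×1 block at λ = -5: exp(t · [-5]) = [e^(-5t)].
  For a 2×2 Jordan block J_2(-5): exp(t · J_2(-5)) = e^(-5t)·(I + t·N), where N is the 2×2 nilpotent shift.

After assembling e^{tJ} and conjugating by P, we get:

e^{tM} =
  [-2*t*exp(-5*t) + exp(-5*t), t*exp(-5*t), -t*exp(-5*t)]
  [-4*t*exp(-5*t), 2*t*exp(-5*t) + exp(-5*t), -2*t*exp(-5*t)]
  [0, 0, exp(-5*t)]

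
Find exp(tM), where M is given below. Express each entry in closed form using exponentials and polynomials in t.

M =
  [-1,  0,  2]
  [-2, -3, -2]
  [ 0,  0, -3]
e^{tM} =
  [exp(-t), 0, exp(-t) - exp(-3*t)]
  [-exp(-t) + exp(-3*t), exp(-3*t), -exp(-t) + exp(-3*t)]
  [0, 0, exp(-3*t)]

Strategy: write M = P · J · P⁻¹ where J is a Jordan canonical form, so e^{tM} = P · e^{tJ} · P⁻¹, and e^{tJ} can be computed block-by-block.

M has Jordan form
J =
  [-3,  0,  0]
  [ 0, -3,  0]
  [ 0,  0, -1]
(up to reordering of blocks).

Per-block formulas:
  For a 1×1 block at λ = -3: exp(t · [-3]) = [e^(-3t)].
  For a 1×1 block at λ = -1: exp(t · [-1]) = [e^(-1t)].

After assembling e^{tJ} and conjugating by P, we get:

e^{tM} =
  [exp(-t), 0, exp(-t) - exp(-3*t)]
  [-exp(-t) + exp(-3*t), exp(-3*t), -exp(-t) + exp(-3*t)]
  [0, 0, exp(-3*t)]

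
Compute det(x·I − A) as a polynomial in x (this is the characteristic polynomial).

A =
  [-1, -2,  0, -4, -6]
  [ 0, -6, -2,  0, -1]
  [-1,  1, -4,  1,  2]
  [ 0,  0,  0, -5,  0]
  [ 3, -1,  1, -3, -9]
x^5 + 25*x^4 + 250*x^3 + 1250*x^2 + 3125*x + 3125

Expanding det(x·I − A) (e.g. by cofactor expansion or by noting that A is similar to its Jordan form J, which has the same characteristic polynomial as A) gives
  χ_A(x) = x^5 + 25*x^4 + 250*x^3 + 1250*x^2 + 3125*x + 3125
which factors as (x + 5)^5. The eigenvalues (with algebraic multiplicities) are λ = -5 with multiplicity 5.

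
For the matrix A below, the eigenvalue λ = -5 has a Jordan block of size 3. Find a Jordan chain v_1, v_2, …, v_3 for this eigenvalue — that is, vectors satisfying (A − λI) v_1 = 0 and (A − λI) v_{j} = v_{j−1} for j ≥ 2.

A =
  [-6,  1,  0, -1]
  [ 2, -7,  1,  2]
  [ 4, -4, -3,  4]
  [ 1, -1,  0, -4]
A Jordan chain for λ = -5 of length 3:
v_1 = (2, 0, 0, -2)ᵀ
v_2 = (-1, 2, 4, 1)ᵀ
v_3 = (1, 0, 0, 0)ᵀ

Let N = A − (-5)·I. We want v_3 with N^3 v_3 = 0 but N^2 v_3 ≠ 0; then v_{j-1} := N · v_j for j = 3, …, 2.

Pick v_3 = (1, 0, 0, 0)ᵀ.
Then v_2 = N · v_3 = (-1, 2, 4, 1)ᵀ.
Then v_1 = N · v_2 = (2, 0, 0, -2)ᵀ.

Sanity check: (A − (-5)·I) v_1 = (0, 0, 0, 0)ᵀ = 0. ✓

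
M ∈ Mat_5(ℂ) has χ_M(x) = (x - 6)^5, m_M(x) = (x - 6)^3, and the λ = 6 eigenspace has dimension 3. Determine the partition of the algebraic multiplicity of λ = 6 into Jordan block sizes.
Block sizes for λ = 6: [3, 1, 1]

Step 1 — from the characteristic polynomial, algebraic multiplicity of λ = 6 is 5. From dim ker(M − (6)·I) = 3, there are exactly 3 Jordan blocks for λ = 6.
Step 2 — from the minimal polynomial, the factor (x − 6)^3 tells us the largest block for λ = 6 has size 3.
Step 3 — with total size 5, 3 blocks, and largest block 3, the block sizes (in nonincreasing order) are [3, 1, 1].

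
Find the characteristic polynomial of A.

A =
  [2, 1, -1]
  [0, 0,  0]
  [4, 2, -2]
x^3

Expanding det(x·I − A) (e.g. by cofactor expansion or by noting that A is similar to its Jordan form J, which has the same characteristic polynomial as A) gives
  χ_A(x) = x^3
which factors as x^3. The eigenvalues (with algebraic multiplicities) are λ = 0 with multiplicity 3.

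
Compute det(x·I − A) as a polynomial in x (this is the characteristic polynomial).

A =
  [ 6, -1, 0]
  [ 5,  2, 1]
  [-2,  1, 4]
x^3 - 12*x^2 + 48*x - 64

Expanding det(x·I − A) (e.g. by cofactor expansion or by noting that A is similar to its Jordan form J, which has the same characteristic polynomial as A) gives
  χ_A(x) = x^3 - 12*x^2 + 48*x - 64
which factors as (x - 4)^3. The eigenvalues (with algebraic multiplicities) are λ = 4 with multiplicity 3.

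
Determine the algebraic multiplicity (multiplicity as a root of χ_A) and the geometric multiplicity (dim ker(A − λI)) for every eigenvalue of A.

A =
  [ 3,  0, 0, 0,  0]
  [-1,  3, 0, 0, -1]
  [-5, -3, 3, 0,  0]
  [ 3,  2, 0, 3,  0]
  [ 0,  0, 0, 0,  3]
λ = 3: alg = 5, geom = 2

Step 1 — factor the characteristic polynomial to read off the algebraic multiplicities:
  χ_A(x) = (x - 3)^5

Step 2 — compute geometric multiplicities via the rank-nullity identity g(λ) = n − rank(A − λI):
  rank(A − (3)·I) = 3, so dim ker(A − (3)·I) = n − 3 = 2

Summary:
  λ = 3: algebraic multiplicity = 5, geometric multiplicity = 2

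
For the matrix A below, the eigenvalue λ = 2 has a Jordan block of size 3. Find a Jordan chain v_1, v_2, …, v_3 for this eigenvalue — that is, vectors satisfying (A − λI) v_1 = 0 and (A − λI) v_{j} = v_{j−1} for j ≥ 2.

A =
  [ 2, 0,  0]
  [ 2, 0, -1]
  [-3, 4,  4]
A Jordan chain for λ = 2 of length 3:
v_1 = (0, -1, 2)ᵀ
v_2 = (0, 2, -3)ᵀ
v_3 = (1, 0, 0)ᵀ

Let N = A − (2)·I. We want v_3 with N^3 v_3 = 0 but N^2 v_3 ≠ 0; then v_{j-1} := N · v_j for j = 3, …, 2.

Pick v_3 = (1, 0, 0)ᵀ.
Then v_2 = N · v_3 = (0, 2, -3)ᵀ.
Then v_1 = N · v_2 = (0, -1, 2)ᵀ.

Sanity check: (A − (2)·I) v_1 = (0, 0, 0)ᵀ = 0. ✓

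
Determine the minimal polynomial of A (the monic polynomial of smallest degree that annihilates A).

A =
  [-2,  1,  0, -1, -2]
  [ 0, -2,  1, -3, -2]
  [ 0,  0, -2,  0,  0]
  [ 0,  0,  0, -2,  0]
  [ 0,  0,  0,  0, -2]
x^3 + 6*x^2 + 12*x + 8

The characteristic polynomial is χ_A(x) = (x + 2)^5, so the eigenvalues are known. The minimal polynomial is
  m_A(x) = Π_λ (x − λ)^{k_λ}
where k_λ is the size of the *largest* Jordan block for λ (equivalently, the smallest k with (A − λI)^k v = 0 for every generalised eigenvector v of λ).

  λ = -2: largest Jordan block has size 3, contributing (x + 2)^3

So m_A(x) = (x + 2)^3 = x^3 + 6*x^2 + 12*x + 8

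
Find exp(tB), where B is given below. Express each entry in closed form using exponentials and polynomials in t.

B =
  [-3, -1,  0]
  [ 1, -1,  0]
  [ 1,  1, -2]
e^{tB} =
  [-t*exp(-2*t) + exp(-2*t), -t*exp(-2*t), 0]
  [t*exp(-2*t), t*exp(-2*t) + exp(-2*t), 0]
  [t*exp(-2*t), t*exp(-2*t), exp(-2*t)]

Strategy: write B = P · J · P⁻¹ where J is a Jordan canonical form, so e^{tB} = P · e^{tJ} · P⁻¹, and e^{tJ} can be computed block-by-block.

B has Jordan form
J =
  [-2,  1,  0]
  [ 0, -2,  0]
  [ 0,  0, -2]
(up to reordering of blocks).

Per-block formulas:
  For a 1×1 block at λ = -2: exp(t · [-2]) = [e^(-2t)].
  For a 2×2 Jordan block J_2(-2): exp(t · J_2(-2)) = e^(-2t)·(I + t·N), where N is the 2×2 nilpotent shift.

After assembling e^{tJ} and conjugating by P, we get:

e^{tB} =
  [-t*exp(-2*t) + exp(-2*t), -t*exp(-2*t), 0]
  [t*exp(-2*t), t*exp(-2*t) + exp(-2*t), 0]
  [t*exp(-2*t), t*exp(-2*t), exp(-2*t)]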